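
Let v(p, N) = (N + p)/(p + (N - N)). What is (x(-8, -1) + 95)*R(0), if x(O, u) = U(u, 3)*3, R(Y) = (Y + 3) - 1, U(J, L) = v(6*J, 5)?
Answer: 191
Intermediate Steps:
v(p, N) = (N + p)/p (v(p, N) = (N + p)/(p + 0) = (N + p)/p)
U(J, L) = (5 + 6*J)/(6*J) (U(J, L) = (5 + 6*J)/((6*J)) = (1/(6*J))*(5 + 6*J) = (5 + 6*J)/(6*J))
R(Y) = 2 + Y (R(Y) = (3 + Y) - 1 = 2 + Y)
x(O, u) = 3*(⅚ + u)/u (x(O, u) = ((⅚ + u)/u)*3 = 3*(⅚ + u)/u)
(x(-8, -1) + 95)*R(0) = ((3 + (5/2)/(-1)) + 95)*(2 + 0) = ((3 + (5/2)*(-1)) + 95)*2 = ((3 - 5/2) + 95)*2 = (½ + 95)*2 = (191/2)*2 = 191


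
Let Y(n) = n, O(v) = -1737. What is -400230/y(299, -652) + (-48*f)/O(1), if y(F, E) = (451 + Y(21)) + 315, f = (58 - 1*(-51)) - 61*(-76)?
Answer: -171984130/455673 ≈ -377.43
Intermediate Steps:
f = 4745 (f = (58 + 51) + 4636 = 109 + 4636 = 4745)
y(F, E) = 787 (y(F, E) = (451 + 21) + 315 = 472 + 315 = 787)
-400230/y(299, -652) + (-48*f)/O(1) = -400230/787 - 48*4745/(-1737) = -400230*1/787 - 227760*(-1/1737) = -400230/787 + 75920/579 = -171984130/455673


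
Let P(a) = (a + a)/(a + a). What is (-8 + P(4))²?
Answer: 49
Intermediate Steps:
P(a) = 1 (P(a) = (2*a)/((2*a)) = (2*a)*(1/(2*a)) = 1)
(-8 + P(4))² = (-8 + 1)² = (-7)² = 49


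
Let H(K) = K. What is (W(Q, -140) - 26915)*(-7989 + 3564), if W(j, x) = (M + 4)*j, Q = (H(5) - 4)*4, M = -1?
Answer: 119045775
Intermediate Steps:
Q = 4 (Q = (5 - 4)*4 = 1*4 = 4)
W(j, x) = 3*j (W(j, x) = (-1 + 4)*j = 3*j)
(W(Q, -140) - 26915)*(-7989 + 3564) = (3*4 - 26915)*(-7989 + 3564) = (12 - 26915)*(-4425) = -26903*(-4425) = 119045775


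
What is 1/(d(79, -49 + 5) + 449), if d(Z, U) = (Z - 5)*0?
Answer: 1/449 ≈ 0.0022272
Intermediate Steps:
d(Z, U) = 0 (d(Z, U) = (-5 + Z)*0 = 0)
1/(d(79, -49 + 5) + 449) = 1/(0 + 449) = 1/449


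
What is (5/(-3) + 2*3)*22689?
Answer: 98319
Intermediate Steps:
(5/(-3) + 2*3)*22689 = (5*(-1/3) + 6)*22689 = (-5/3 + 6)*22689 = (13/3)*22689 = 98319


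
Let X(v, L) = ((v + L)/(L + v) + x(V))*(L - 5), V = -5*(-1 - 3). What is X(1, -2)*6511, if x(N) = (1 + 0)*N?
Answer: -957117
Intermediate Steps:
V = 20 (V = -5*(-4) = 20)
x(N) = N (x(N) = 1*N = N)
X(v, L) = -105 + 21*L (X(v, L) = ((v + L)/(L + v) + 20)*(L - 5) = ((L + v)/(L + v) + 20)*(-5 + L) = (1 + 20)*(-5 + L) = 21*(-5 + L) = -105 + 21*L)
X(1, -2)*6511 = (-105 + 21*(-2))*6511 = (-105 - 42)*6511 = -147*6511 = -957117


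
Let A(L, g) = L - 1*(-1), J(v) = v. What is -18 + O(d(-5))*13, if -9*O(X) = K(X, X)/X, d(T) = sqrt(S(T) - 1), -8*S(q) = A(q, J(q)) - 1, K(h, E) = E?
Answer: -175/9 ≈ -19.444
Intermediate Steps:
A(L, g) = 1 + L (A(L, g) = L + 1 = 1 + L)
S(q) = -q/8 (S(q) = -((1 + q) - 1)/8 = -q/8)
d(T) = sqrt(-1 - T/8) (d(T) = sqrt(-T/8 - 1) = sqrt(-1 - T/8))
O(X) = -1/9 (O(X) = -X/(9*X) = -1/9*1 = -1/9)
-18 + O(d(-5))*13 = -18 - 1/9*13 = -18 - 13/9 = -175/9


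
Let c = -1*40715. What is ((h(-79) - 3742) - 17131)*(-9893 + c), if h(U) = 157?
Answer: 1048395328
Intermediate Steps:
c = -40715
((h(-79) - 3742) - 17131)*(-9893 + c) = ((157 - 3742) - 17131)*(-9893 - 40715) = (-3585 - 17131)*(-50608) = -20716*(-50608) = 1048395328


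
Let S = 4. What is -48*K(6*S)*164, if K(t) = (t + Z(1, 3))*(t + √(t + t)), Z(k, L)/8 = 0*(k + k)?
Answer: -4534272 - 755712*√3 ≈ -5.8432e+6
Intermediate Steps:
Z(k, L) = 0 (Z(k, L) = 8*(0*(k + k)) = 8*(0*(2*k)) = 8*0 = 0)
K(t) = t*(t + √2*√t) (K(t) = (t + 0)*(t + √(t + t)) = t*(t + √(2*t)) = t*(t + √2*√t))
-48*K(6*S)*164 = -48*((6*4)² + √2*(6*4)^(3/2))*164 = -48*(24² + √2*24^(3/2))*164 = -48*(576 + √2*(48*√6))*164 = -48*(576 + 96*√3)*164 = (-27648 - 4608*√3)*164 = -4534272 - 755712*√3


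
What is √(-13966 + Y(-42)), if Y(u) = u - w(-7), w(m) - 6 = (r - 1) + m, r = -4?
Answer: I*√14002 ≈ 118.33*I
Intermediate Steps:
w(m) = 1 + m (w(m) = 6 + ((-4 - 1) + m) = 6 + (-5 + m) = 1 + m)
Y(u) = 6 + u (Y(u) = u - (1 - 7) = u - 1*(-6) = u + 6 = 6 + u)
√(-13966 + Y(-42)) = √(-13966 + (6 - 42)) = √(-13966 - 36) = √(-14002) = I*√14002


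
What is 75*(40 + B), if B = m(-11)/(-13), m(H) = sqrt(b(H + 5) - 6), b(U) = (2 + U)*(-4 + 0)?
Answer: 3000 - 75*sqrt(10)/13 ≈ 2981.8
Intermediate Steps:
b(U) = -8 - 4*U (b(U) = (2 + U)*(-4) = -8 - 4*U)
m(H) = sqrt(-34 - 4*H) (m(H) = sqrt((-8 - 4*(H + 5)) - 6) = sqrt((-8 - 4*(5 + H)) - 6) = sqrt((-8 + (-20 - 4*H)) - 6) = sqrt((-28 - 4*H) - 6) = sqrt(-34 - 4*H))
B = -sqrt(10)/13 (B = sqrt(-34 - 4*(-11))/(-13) = sqrt(-34 + 44)*(-1/13) = sqrt(10)*(-1/13) = -sqrt(10)/13 ≈ -0.24325)
75*(40 + B) = 75*(40 - sqrt(10)/13) = 3000 - 75*sqrt(10)/13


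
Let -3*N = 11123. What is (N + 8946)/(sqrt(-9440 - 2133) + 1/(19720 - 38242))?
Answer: -97024410/3970285273333 - 1797086122020*I*sqrt(11573)/3970285273333 ≈ -2.4438e-5 - 48.693*I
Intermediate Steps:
N = -11123/3 (N = -1/3*11123 = -11123/3 ≈ -3707.7)
(N + 8946)/(sqrt(-9440 - 2133) + 1/(19720 - 38242)) = (-11123/3 + 8946)/(sqrt(-9440 - 2133) + 1/(19720 - 38242)) = 15715/(3*(sqrt(-11573) + 1/(-18522))) = 15715/(3*(I*sqrt(11573) - 1/18522)) = 15715/(3*(-1/18522 + I*sqrt(11573)))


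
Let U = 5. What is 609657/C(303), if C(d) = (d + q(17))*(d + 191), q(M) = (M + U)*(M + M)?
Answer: 609657/519194 ≈ 1.1742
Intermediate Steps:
q(M) = 2*M*(5 + M) (q(M) = (M + 5)*(M + M) = (5 + M)*(2*M) = 2*M*(5 + M))
C(d) = (191 + d)*(748 + d) (C(d) = (d + 2*17*(5 + 17))*(d + 191) = (d + 2*17*22)*(191 + d) = (d + 748)*(191 + d) = (748 + d)*(191 + d) = (191 + d)*(748 + d))
609657/C(303) = 609657/(142868 + 303² + 939*303) = 609657/(142868 + 91809 + 284517) = 609657/519194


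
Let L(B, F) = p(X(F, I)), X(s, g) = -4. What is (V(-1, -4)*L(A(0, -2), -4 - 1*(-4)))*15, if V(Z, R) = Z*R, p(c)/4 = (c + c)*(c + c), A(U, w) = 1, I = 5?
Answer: 15360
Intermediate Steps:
p(c) = 16*c**2 (p(c) = 4*((c + c)*(c + c)) = 4*((2*c)*(2*c)) = 4*(4*c**2) = 16*c**2)
L(B, F) = 256 (L(B, F) = 16*(-4)**2 = 16*16 = 256)
V(Z, R) = R*Z
(V(-1, -4)*L(A(0, -2), -4 - 1*(-4)))*15 = (-4*(-1)*256)*15 = (4*256)*15 = 1024*15 = 15360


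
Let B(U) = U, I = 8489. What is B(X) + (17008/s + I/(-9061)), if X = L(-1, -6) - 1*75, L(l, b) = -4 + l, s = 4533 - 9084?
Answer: -6550979/77367 ≈ -84.674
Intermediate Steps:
s = -4551
X = -80 (X = (-4 - 1) - 1*75 = -5 - 75 = -80)
B(X) + (17008/s + I/(-9061)) = -80 + (17008/(-4551) + 8489/(-9061)) = -80 + (17008*(-1/4551) + 8489*(-1/9061)) = -80 + (-17008/4551 - 653/697) = -80 - 361619/77367 = -6550979/77367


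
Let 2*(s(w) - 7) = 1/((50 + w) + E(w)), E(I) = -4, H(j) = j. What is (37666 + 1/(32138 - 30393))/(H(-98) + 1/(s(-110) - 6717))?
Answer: -6272424261739/16319718130 ≈ -384.35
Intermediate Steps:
s(w) = 7 + 1/(2*(46 + w)) (s(w) = 7 + 1/(2*((50 + w) - 4)) = 7 + 1/(2*(46 + w)))
(37666 + 1/(32138 - 30393))/(H(-98) + 1/(s(-110) - 6717)) = (37666 + 1/(32138 - 30393))/(-98 + 1/((645 + 14*(-110))/(2*(46 - 110)) - 6717)) = (37666 + 1/1745)/(-98 + 1/((½)*(645 - 1540)/(-64) - 6717)) = (37666 + 1/1745)/(-98 + 1/((½)*(-1/64)*(-895) - 6717)) = 65727171/(1745*(-98 + 1/(895/128 - 6717))) = 65727171/(1745*(-98 + 1/(-858881/128))) = 65727171/(1745*(-98 - 128/858881)) = 65727171/(1745*(-84170466/858881)) = (65727171/1745)*(-858881/84170466) = -6272424261739/16319718130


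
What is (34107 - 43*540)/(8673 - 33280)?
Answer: -10887/24607 ≈ -0.44244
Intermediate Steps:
(34107 - 43*540)/(8673 - 33280) = (34107 - 23220)/(-24607) = 10887*(-1/24607) = -10887/24607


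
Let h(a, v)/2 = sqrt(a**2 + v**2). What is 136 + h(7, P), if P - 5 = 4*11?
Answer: 136 + 70*sqrt(2) ≈ 234.99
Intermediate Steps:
P = 49 (P = 5 + 4*11 = 5 + 44 = 49)
h(a, v) = 2*sqrt(a**2 + v**2)
136 + h(7, P) = 136 + 2*sqrt(7**2 + 49**2) = 136 + 2*sqrt(49 + 2401) = 136 + 2*sqrt(2450) = 136 + 2*(35*sqrt(2)) = 136 + 70*sqrt(2)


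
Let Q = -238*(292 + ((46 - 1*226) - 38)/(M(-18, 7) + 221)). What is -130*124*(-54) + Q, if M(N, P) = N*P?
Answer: 76145364/95 ≈ 8.0153e+5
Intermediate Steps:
Q = -6550236/95 (Q = -238*(292 + ((46 - 1*226) - 38)/(-18*7 + 221)) = -238*(292 + ((46 - 226) - 38)/(-126 + 221)) = -238*(292 + (-180 - 38)/95) = -238*(292 - 218*1/95) = -238*(292 - 218/95) = -238*27522/95 = -6550236/95 ≈ -68950.)
-130*124*(-54) + Q = -130*124*(-54) - 6550236/95 = -16120*(-54) - 6550236/95 = 870480 - 6550236/95 = 76145364/95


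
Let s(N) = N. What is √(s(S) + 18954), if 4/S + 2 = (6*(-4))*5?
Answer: 4*√4407982/61 ≈ 137.67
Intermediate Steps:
S = -2/61 (S = 4/(-2 + (6*(-4))*5) = 4/(-2 - 24*5) = 4/(-2 - 120) = 4/(-122) = 4*(-1/122) = -2/61 ≈ -0.032787)
√(s(S) + 18954) = √(-2/61 + 18954) = √(1156192/61) = 4*√4407982/61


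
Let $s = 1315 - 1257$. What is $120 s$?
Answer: $6960$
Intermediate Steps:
$s = 58$
$120 s = 120 \cdot 58 = 6960$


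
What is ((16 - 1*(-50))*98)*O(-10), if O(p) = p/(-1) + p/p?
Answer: 71148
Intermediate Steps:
O(p) = 1 - p (O(p) = p*(-1) + 1 = -p + 1 = 1 - p)
((16 - 1*(-50))*98)*O(-10) = ((16 - 1*(-50))*98)*(1 - 1*(-10)) = ((16 + 50)*98)*(1 + 10) = (66*98)*11 = 6468*11 = 71148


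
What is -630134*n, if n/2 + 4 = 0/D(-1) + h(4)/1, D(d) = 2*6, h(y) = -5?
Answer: 11342412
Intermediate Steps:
D(d) = 12
n = -18 (n = -8 + 2*(0/12 - 5/1) = -8 + 2*(0*(1/12) - 5*1) = -8 + 2*(0 - 5) = -8 + 2*(-5) = -8 - 10 = -18)
-630134*n = -630134*(-18) = 11342412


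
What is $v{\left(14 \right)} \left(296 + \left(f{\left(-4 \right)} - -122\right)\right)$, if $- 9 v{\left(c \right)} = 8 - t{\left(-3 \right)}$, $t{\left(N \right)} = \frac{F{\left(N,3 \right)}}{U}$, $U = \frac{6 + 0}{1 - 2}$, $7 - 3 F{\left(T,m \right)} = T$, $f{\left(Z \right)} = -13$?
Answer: $-385$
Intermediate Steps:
$F{\left(T,m \right)} = \frac{7}{3} - \frac{T}{3}$
$U = -6$ ($U = \frac{6}{-1} = 6 \left(-1\right) = -6$)
$t{\left(N \right)} = - \frac{7}{18} + \frac{N}{18}$ ($t{\left(N \right)} = \frac{\frac{7}{3} - \frac{N}{3}}{-6} = \left(\frac{7}{3} - \frac{N}{3}\right) \left(- \frac{1}{6}\right) = - \frac{7}{18} + \frac{N}{18}$)
$v{\left(c \right)} = - \frac{77}{81}$ ($v{\left(c \right)} = - \frac{8 - \left(- \frac{7}{18} + \frac{1}{18} \left(-3\right)\right)}{9} = - \frac{8 - \left(- \frac{7}{18} - \frac{1}{6}\right)}{9} = - \frac{8 - - \frac{5}{9}}{9} = - \frac{8 + \frac{5}{9}}{9} = \left(- \frac{1}{9}\right) \frac{77}{9} = - \frac{77}{81}$)
$v{\left(14 \right)} \left(296 + \left(f{\left(-4 \right)} - -122\right)\right) = - \frac{77 \left(296 - -109\right)}{81} = - \frac{77 \left(296 + \left(-13 + 122\right)\right)}{81} = - \frac{77 \left(296 + 109\right)}{81} = \left(- \frac{77}{81}\right) 405 = -385$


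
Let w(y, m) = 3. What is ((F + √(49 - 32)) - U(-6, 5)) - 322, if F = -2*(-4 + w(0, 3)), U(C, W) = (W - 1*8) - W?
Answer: -312 + √17 ≈ -307.88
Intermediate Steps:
U(C, W) = -8 (U(C, W) = (W - 8) - W = (-8 + W) - W = -8)
F = 2 (F = -2*(-4 + 3) = -2*(-1) = 2)
((F + √(49 - 32)) - U(-6, 5)) - 322 = ((2 + √(49 - 32)) - 1*(-8)) - 322 = ((2 + √17) + 8) - 322 = (10 + √17) - 322 = -312 + √17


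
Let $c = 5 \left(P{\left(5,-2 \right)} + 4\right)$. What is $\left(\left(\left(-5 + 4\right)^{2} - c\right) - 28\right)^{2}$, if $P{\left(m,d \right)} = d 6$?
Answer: $169$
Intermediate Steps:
$P{\left(m,d \right)} = 6 d$
$c = -40$ ($c = 5 \left(6 \left(-2\right) + 4\right) = 5 \left(-12 + 4\right) = 5 \left(-8\right) = -40$)
$\left(\left(\left(-5 + 4\right)^{2} - c\right) - 28\right)^{2} = \left(\left(\left(-5 + 4\right)^{2} - -40\right) - 28\right)^{2} = \left(\left(\left(-1\right)^{2} + 40\right) - 28\right)^{2} = \left(\left(1 + 40\right) - 28\right)^{2} = \left(41 - 28\right)^{2} = 13^{2} = 169$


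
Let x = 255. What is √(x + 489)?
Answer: 2*√186 ≈ 27.276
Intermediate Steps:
√(x + 489) = √(255 + 489) = √744 = 2*√186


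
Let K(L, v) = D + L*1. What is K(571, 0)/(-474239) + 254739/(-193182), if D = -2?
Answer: -40305696393/30538146166 ≈ -1.3198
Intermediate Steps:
K(L, v) = -2 + L (K(L, v) = -2 + L*1 = -2 + L)
K(571, 0)/(-474239) + 254739/(-193182) = (-2 + 571)/(-474239) + 254739/(-193182) = 569*(-1/474239) + 254739*(-1/193182) = -569/474239 - 84913/64394 = -40305696393/30538146166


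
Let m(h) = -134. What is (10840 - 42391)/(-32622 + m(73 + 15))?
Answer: 31551/32756 ≈ 0.96321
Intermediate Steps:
(10840 - 42391)/(-32622 + m(73 + 15)) = (10840 - 42391)/(-32622 - 134) = -31551/(-32756) = -31551*(-1/32756) = 31551/32756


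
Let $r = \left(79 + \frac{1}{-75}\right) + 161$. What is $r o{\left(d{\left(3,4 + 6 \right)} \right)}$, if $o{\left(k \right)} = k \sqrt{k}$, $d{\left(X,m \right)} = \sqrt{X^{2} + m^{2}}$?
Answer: $\frac{17999 \cdot 109^{\frac{3}{4}}}{75} \approx 8095.8$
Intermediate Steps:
$r = \frac{17999}{75}$ ($r = \left(79 - \frac{1}{75}\right) + 161 = \frac{5924}{75} + 161 = \frac{17999}{75} \approx 239.99$)
$o{\left(k \right)} = k^{\frac{3}{2}}$
$r o{\left(d{\left(3,4 + 6 \right)} \right)} = \frac{17999 \left(\sqrt{3^{2} + \left(4 + 6\right)^{2}}\right)^{\frac{3}{2}}}{75} = \frac{17999 \left(\sqrt{9 + 10^{2}}\right)^{\frac{3}{2}}}{75} = \frac{17999 \left(\sqrt{9 + 100}\right)^{\frac{3}{2}}}{75} = \frac{17999 \left(\sqrt{109}\right)^{\frac{3}{2}}}{75} = \frac{17999 \cdot 109^{\frac{3}{4}}}{75}$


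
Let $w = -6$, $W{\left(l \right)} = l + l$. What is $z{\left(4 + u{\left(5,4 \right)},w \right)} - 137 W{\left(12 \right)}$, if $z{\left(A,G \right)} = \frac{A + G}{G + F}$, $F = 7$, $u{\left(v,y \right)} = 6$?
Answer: $-3284$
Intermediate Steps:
$W{\left(l \right)} = 2 l$
$z{\left(A,G \right)} = \frac{A + G}{7 + G}$ ($z{\left(A,G \right)} = \frac{A + G}{G + 7} = \frac{A + G}{7 + G}$)
$z{\left(4 + u{\left(5,4 \right)},w \right)} - 137 W{\left(12 \right)} = \frac{\left(4 + 6\right) - 6}{7 - 6} - 137 \cdot 2 \cdot 12 = \frac{10 - 6}{1} - 3288 = 1 \cdot 4 - 3288 = 4 - 3288 = -3284$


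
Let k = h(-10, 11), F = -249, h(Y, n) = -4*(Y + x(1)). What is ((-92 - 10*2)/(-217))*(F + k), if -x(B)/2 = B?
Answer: -3216/31 ≈ -103.74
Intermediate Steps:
x(B) = -2*B
h(Y, n) = 8 - 4*Y (h(Y, n) = -4*(Y - 2*1) = -4*(Y - 2) = -4*(-2 + Y) = 8 - 4*Y)
k = 48 (k = 8 - 4*(-10) = 8 + 40 = 48)
((-92 - 10*2)/(-217))*(F + k) = ((-92 - 10*2)/(-217))*(-249 + 48) = ((-92 - 20)*(-1/217))*(-201) = -112*(-1/217)*(-201) = (16/31)*(-201) = -3216/31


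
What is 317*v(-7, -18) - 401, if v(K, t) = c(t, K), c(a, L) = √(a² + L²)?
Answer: -401 + 317*√373 ≈ 5721.3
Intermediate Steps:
c(a, L) = √(L² + a²)
v(K, t) = √(K² + t²)
317*v(-7, -18) - 401 = 317*√((-7)² + (-18)²) - 401 = 317*√(49 + 324) - 401 = 317*√373 - 401 = -401 + 317*√373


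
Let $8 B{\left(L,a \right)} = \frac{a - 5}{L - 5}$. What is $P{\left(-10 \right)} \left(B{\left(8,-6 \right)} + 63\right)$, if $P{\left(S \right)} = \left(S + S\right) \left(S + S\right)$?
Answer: $\frac{75050}{3} \approx 25017.0$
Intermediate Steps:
$P{\left(S \right)} = 4 S^{2}$ ($P{\left(S \right)} = 2 S 2 S = 4 S^{2}$)
$B{\left(L,a \right)} = \frac{-5 + a}{8 \left(-5 + L\right)}$ ($B{\left(L,a \right)} = \frac{\left(a - 5\right) \frac{1}{L - 5}}{8} = \frac{\left(-5 + a\right) \frac{1}{-5 + L}}{8} = \frac{\frac{1}{-5 + L} \left(-5 + a\right)}{8} = \frac{-5 + a}{8 \left(-5 + L\right)}$)
$P{\left(-10 \right)} \left(B{\left(8,-6 \right)} + 63\right) = 4 \left(-10\right)^{2} \left(\frac{-5 - 6}{8 \left(-5 + 8\right)} + 63\right) = 4 \cdot 100 \left(\frac{1}{8} \cdot \frac{1}{3} \left(-11\right) + 63\right) = 400 \left(\frac{1}{8} \cdot \frac{1}{3} \left(-11\right) + 63\right) = 400 \left(- \frac{11}{24} + 63\right) = 400 \cdot \frac{1501}{24} = \frac{75050}{3}$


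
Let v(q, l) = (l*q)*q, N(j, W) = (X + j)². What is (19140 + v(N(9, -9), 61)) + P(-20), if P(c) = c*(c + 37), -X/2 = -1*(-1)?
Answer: 165261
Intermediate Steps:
X = -2 (X = -(-2)*(-1) = -2*1 = -2)
N(j, W) = (-2 + j)²
P(c) = c*(37 + c)
v(q, l) = l*q²
(19140 + v(N(9, -9), 61)) + P(-20) = (19140 + 61*((-2 + 9)²)²) - 20*(37 - 20) = (19140 + 61*(7²)²) - 20*17 = (19140 + 61*49²) - 340 = (19140 + 61*2401) - 340 = (19140 + 146461) - 340 = 165601 - 340 = 165261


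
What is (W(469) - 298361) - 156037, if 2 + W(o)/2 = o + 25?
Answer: -453414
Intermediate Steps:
W(o) = 46 + 2*o (W(o) = -4 + 2*(o + 25) = -4 + 2*(25 + o) = -4 + (50 + 2*o) = 46 + 2*o)
(W(469) - 298361) - 156037 = ((46 + 2*469) - 298361) - 156037 = ((46 + 938) - 298361) - 156037 = (984 - 298361) - 156037 = -297377 - 156037 = -453414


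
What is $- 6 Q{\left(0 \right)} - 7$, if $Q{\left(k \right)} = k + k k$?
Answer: $-7$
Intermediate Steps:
$Q{\left(k \right)} = k + k^{2}$
$- 6 Q{\left(0 \right)} - 7 = - 6 \cdot 0 \left(1 + 0\right) - 7 = - 6 \cdot 0 \cdot 1 - 7 = \left(-6\right) 0 - 7 = 0 - 7 = -7$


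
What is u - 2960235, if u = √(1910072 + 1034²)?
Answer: -2960235 + 2*√744807 ≈ -2.9585e+6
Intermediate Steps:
u = 2*√744807 (u = √(1910072 + 1069156) = √2979228 = 2*√744807 ≈ 1726.0)
u - 2960235 = 2*√744807 - 2960235 = -2960235 + 2*√744807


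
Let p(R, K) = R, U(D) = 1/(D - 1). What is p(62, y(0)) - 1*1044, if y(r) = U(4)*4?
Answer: -982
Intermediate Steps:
U(D) = 1/(-1 + D)
y(r) = 4/3 (y(r) = 4/(-1 + 4) = 4/3)
p(62, y(0)) - 1*1044 = 62 - 1*1044 = 62 - 1044 = -982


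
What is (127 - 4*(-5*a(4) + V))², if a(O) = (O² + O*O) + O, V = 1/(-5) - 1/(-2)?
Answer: 17884441/25 ≈ 7.1538e+5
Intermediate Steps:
V = 3/10 (V = 1*(-⅕) - 1*(-½) = -⅕ + ½ = 3/10 ≈ 0.30000)
a(O) = O + 2*O² (a(O) = (O² + O²) + O = 2*O² + O = O + 2*O²)
(127 - 4*(-5*a(4) + V))² = (127 - 4*(-20*(1 + 2*4) + 3/10))² = (127 - 4*(-20*(1 + 8) + 3/10))² = (127 - 4*(-20*9 + 3/10))² = (127 - 4*(-5*36 + 3/10))² = (127 - 4*(-180 + 3/10))² = (127 - 4*(-1797/10))² = (127 + 3594/5)² = (4229/5)² = 17884441/25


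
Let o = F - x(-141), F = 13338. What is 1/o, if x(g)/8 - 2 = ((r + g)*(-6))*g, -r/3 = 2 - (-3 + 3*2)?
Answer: 1/947306 ≈ 1.0556e-6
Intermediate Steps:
r = 3 (r = -3*(2 - (-3 + 3*2)) = -3*(2 - (-3 + 6)) = -3*(2 - 1*3) = -3*(2 - 3) = -3*(-1) = 3)
x(g) = 16 + 8*g*(-18 - 6*g) (x(g) = 16 + 8*(((3 + g)*(-6))*g) = 16 + 8*((-18 - 6*g)*g) = 16 + 8*(g*(-18 - 6*g)) = 16 + 8*g*(-18 - 6*g))
o = 947306 (o = 13338 - (16 - 144*(-141) - 48*(-141)²) = 13338 - (16 + 20304 - 48*19881) = 13338 - (16 + 20304 - 954288) = 13338 - 1*(-933968) = 13338 + 933968 = 947306)
1/o = 1/947306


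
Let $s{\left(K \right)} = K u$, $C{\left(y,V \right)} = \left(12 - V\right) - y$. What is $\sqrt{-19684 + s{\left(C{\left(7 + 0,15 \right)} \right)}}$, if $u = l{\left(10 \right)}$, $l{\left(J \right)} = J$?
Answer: $2 i \sqrt{4946} \approx 140.66 i$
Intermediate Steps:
$u = 10$
$C{\left(y,V \right)} = 12 - V - y$
$s{\left(K \right)} = 10 K$ ($s{\left(K \right)} = K 10 = 10 K$)
$\sqrt{-19684 + s{\left(C{\left(7 + 0,15 \right)} \right)}} = \sqrt{-19684 + 10 \left(12 - 15 - \left(7 + 0\right)\right)} = \sqrt{-19684 + 10 \left(12 - 15 - 7\right)} = \sqrt{-19684 + 10 \left(-10\right)} = \sqrt{-19684 - 100} = \sqrt{-19784} = 2 i \sqrt{4946}$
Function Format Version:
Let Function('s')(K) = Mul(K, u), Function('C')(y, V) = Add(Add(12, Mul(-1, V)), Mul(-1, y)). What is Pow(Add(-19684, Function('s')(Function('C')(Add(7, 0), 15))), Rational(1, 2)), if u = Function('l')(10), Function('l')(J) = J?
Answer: Mul(2, I, Pow(4946, Rational(1, 2))) ≈ Mul(140.66, I)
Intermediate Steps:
u = 10
Function('C')(y, V) = Add(12, Mul(-1, V), Mul(-1, y))
Function('s')(K) = Mul(10, K) (Function('s')(K) = Mul(K, 10) = Mul(10, K))
Pow(Add(-19684, Function('s')(Function('C')(Add(7, 0), 15))), Rational(1, 2)) = Pow(Add(-19684, Mul(10, Add(12, Mul(-1, 15), Mul(-1, Add(7, 0))))), Rational(1, 2)) = Pow(Add(-19684, Mul(10, Add(12, -15, Mul(-1, 7)))), Rational(1, 2)) = Pow(Add(-19684, Mul(10, Add(12, -15, -7))), Rational(1, 2)) = Pow(Add(-19684, Mul(10, -10)), Rational(1, 2)) = Pow(Add(-19684, -100), Rational(1, 2)) = Pow(-19784, Rational(1, 2)) = Mul(2, I, Pow(4946, Rational(1, 2)))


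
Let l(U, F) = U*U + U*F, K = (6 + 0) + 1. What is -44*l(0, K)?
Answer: 0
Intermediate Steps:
K = 7 (K = 6 + 1 = 7)
l(U, F) = U² + F*U
-44*l(0, K) = -0*(7 + 0) = -0*7 = -44*0 = 0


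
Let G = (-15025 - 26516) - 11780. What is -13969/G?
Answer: 13969/53321 ≈ 0.26198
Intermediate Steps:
G = -53321 (G = -41541 - 11780 = -53321)
-13969/G = -13969/(-53321) = -13969*(-1/53321) = 13969/53321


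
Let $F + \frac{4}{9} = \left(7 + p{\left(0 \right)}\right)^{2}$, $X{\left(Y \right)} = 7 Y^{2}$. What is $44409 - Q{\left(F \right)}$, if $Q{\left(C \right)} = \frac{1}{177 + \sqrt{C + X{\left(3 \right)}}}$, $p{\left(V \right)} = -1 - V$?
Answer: $\frac{12482213673}{281074} + \frac{3 \sqrt{887}}{281074} \approx 44409.0$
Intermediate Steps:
$F = \frac{320}{9}$ ($F = - \frac{4}{9} + \left(7 - 1\right)^{2} = - \frac{4}{9} + 6^{2} = - \frac{4}{9} + 36 = \frac{320}{9} \approx 35.556$)
$Q{\left(C \right)} = \frac{1}{177 + \sqrt{63 + C}}$ ($Q{\left(C \right)} = \frac{1}{177 + \sqrt{C + 7 \cdot 3^{2}}} = \frac{1}{177 + \sqrt{C + 7 \cdot 9}} = \frac{1}{177 + \sqrt{C + 63}} = \frac{1}{177 + \sqrt{63 + C}}$)
$44409 - Q{\left(F \right)} = 44409 - \frac{1}{177 + \sqrt{63 + \frac{320}{9}}} = 44409 - \frac{1}{177 + \sqrt{\frac{887}{9}}} = 44409 - \frac{1}{177 + \frac{\sqrt{887}}{3}}$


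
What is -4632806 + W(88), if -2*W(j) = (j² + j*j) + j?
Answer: -4640594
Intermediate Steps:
W(j) = -j² - j/2 (W(j) = -((j² + j*j) + j)/2 = -((j² + j²) + j)/2 = -(2*j² + j)/2 = -(j + 2*j²)/2 = -j² - j/2)
-4632806 + W(88) = -4632806 - 1*88*(½ + 88) = -4632806 - 1*88*177/2 = -4632806 - 7788 = -4640594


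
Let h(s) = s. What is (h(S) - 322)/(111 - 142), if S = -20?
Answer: 342/31 ≈ 11.032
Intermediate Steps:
(h(S) - 322)/(111 - 142) = (-20 - 322)/(111 - 142) = -342/(-31) = -342*(-1/31) = 342/31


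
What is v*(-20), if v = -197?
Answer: 3940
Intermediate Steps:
v*(-20) = -197*(-20) = 3940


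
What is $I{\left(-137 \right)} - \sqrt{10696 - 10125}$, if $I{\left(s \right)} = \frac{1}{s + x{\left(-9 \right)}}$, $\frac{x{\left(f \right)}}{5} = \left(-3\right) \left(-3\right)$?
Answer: $- \frac{1}{92} - \sqrt{571} \approx -23.906$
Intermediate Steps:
$x{\left(f \right)} = 45$ ($x{\left(f \right)} = 5 \left(\left(-3\right) \left(-3\right)\right) = 5 \cdot 9 = 45$)
$I{\left(s \right)} = \frac{1}{45 + s}$ ($I{\left(s \right)} = \frac{1}{s + 45} = \frac{1}{45 + s}$)
$I{\left(-137 \right)} - \sqrt{10696 - 10125} = \frac{1}{45 - 137} - \sqrt{10696 - 10125} = \frac{1}{-92} - \sqrt{571} = - \frac{1}{92} - \sqrt{571}$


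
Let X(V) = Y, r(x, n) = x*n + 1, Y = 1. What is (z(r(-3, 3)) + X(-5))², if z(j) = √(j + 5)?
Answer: (1 + I*√3)² ≈ -2.0 + 3.4641*I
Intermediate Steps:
r(x, n) = 1 + n*x (r(x, n) = n*x + 1 = 1 + n*x)
z(j) = √(5 + j)
X(V) = 1
(z(r(-3, 3)) + X(-5))² = (√(5 + (1 + 3*(-3))) + 1)² = (√(5 + (1 - 9)) + 1)² = (√(5 - 8) + 1)² = (√(-3) + 1)² = (I*√3 + 1)² = (1 + I*√3)²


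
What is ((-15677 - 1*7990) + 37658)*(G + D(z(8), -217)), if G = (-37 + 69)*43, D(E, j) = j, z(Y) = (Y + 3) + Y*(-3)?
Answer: 16215569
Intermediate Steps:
z(Y) = 3 - 2*Y (z(Y) = (3 + Y) - 3*Y = 3 - 2*Y)
G = 1376 (G = 32*43 = 1376)
((-15677 - 1*7990) + 37658)*(G + D(z(8), -217)) = ((-15677 - 1*7990) + 37658)*(1376 - 217) = ((-15677 - 7990) + 37658)*1159 = (-23667 + 37658)*1159 = 13991*1159 = 16215569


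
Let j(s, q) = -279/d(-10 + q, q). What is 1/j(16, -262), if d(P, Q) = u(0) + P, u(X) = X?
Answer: 272/279 ≈ 0.97491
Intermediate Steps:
d(P, Q) = P (d(P, Q) = 0 + P = P)
j(s, q) = -279/(-10 + q)
1/j(16, -262) = 1/(-279/(-10 - 262)) = 1/(-279/(-272)) = 1/(-279*(-1/272)) = 1/(279/272) = 272/279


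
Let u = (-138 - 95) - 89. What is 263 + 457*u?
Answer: -146891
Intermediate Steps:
u = -322 (u = -233 - 89 = -322)
263 + 457*u = 263 + 457*(-322) = 263 - 147154 = -146891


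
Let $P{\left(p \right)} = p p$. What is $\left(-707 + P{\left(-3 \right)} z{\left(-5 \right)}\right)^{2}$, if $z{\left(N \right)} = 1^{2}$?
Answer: $487204$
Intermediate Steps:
$P{\left(p \right)} = p^{2}$
$z{\left(N \right)} = 1$
$\left(-707 + P{\left(-3 \right)} z{\left(-5 \right)}\right)^{2} = \left(-707 + \left(-3\right)^{2} \cdot 1\right)^{2} = \left(-707 + 9 \cdot 1\right)^{2} = \left(-707 + 9\right)^{2} = \left(-698\right)^{2} = 487204$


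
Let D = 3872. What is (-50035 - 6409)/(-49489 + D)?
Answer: 56444/45617 ≈ 1.2373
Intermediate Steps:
(-50035 - 6409)/(-49489 + D) = (-50035 - 6409)/(-49489 + 3872) = -56444/(-45617) = -56444*(-1/45617) = 56444/45617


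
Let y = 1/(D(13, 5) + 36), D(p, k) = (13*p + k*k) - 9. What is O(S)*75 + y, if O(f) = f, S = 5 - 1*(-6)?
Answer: 182326/221 ≈ 825.00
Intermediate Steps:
S = 11 (S = 5 + 6 = 11)
D(p, k) = -9 + k**2 + 13*p (D(p, k) = (13*p + k**2) - 9 = (k**2 + 13*p) - 9 = -9 + k**2 + 13*p)
y = 1/221 (y = 1/((-9 + 5**2 + 13*13) + 36) = 1/((-9 + 25 + 169) + 36) = 1/(185 + 36) = 1/221 ≈ 0.0045249)
O(S)*75 + y = 11*75 + 1/221 = 825 + 1/221 = 182326/221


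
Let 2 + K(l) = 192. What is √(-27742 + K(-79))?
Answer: 4*I*√1722 ≈ 165.99*I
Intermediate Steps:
K(l) = 190 (K(l) = -2 + 192 = 190)
√(-27742 + K(-79)) = √(-27742 + 190) = √(-27552) = 4*I*√1722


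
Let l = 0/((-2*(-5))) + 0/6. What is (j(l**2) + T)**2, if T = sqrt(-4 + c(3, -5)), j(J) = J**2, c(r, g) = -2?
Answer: -6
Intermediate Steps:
l = 0 (l = 0/10 + 0*(1/6) = 0*(1/10) + 0 = 0 + 0 = 0)
T = I*sqrt(6) (T = sqrt(-4 - 2) = sqrt(-6) = I*sqrt(6) ≈ 2.4495*I)
(j(l**2) + T)**2 = ((0**2)**2 + I*sqrt(6))**2 = (0**2 + I*sqrt(6))**2 = (0 + I*sqrt(6))**2 = (I*sqrt(6))**2 = -6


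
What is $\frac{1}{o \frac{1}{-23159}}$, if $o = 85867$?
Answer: $- \frac{23159}{85867} \approx -0.26971$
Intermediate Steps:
$\frac{1}{o \frac{1}{-23159}} = \frac{1}{85867 \frac{1}{-23159}} = \frac{1}{85867 \left(- \frac{1}{23159}\right)} = \frac{1}{- \frac{85867}{23159}} = - \frac{23159}{85867}$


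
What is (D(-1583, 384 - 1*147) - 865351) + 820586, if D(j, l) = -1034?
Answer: -45799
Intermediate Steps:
(D(-1583, 384 - 1*147) - 865351) + 820586 = (-1034 - 865351) + 820586 = -866385 + 820586 = -45799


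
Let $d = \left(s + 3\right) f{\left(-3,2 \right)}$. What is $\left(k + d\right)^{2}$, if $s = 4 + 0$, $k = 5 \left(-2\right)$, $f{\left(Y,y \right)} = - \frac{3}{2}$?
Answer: $\frac{1681}{4} \approx 420.25$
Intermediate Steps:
$f{\left(Y,y \right)} = - \frac{3}{2}$ ($f{\left(Y,y \right)} = \left(-3\right) \frac{1}{2} = - \frac{3}{2}$)
$k = -10$
$s = 4$
$d = - \frac{21}{2}$ ($d = \left(4 + 3\right) \left(- \frac{3}{2}\right) = 7 \left(- \frac{3}{2}\right) = - \frac{21}{2} \approx -10.5$)
$\left(k + d\right)^{2} = \left(-10 - \frac{21}{2}\right)^{2} = \left(- \frac{41}{2}\right)^{2} = \frac{1681}{4}$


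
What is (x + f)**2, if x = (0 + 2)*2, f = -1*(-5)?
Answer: 81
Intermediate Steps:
f = 5
x = 4 (x = 2*2 = 4)
(x + f)**2 = (4 + 5)**2 = 9**2 = 81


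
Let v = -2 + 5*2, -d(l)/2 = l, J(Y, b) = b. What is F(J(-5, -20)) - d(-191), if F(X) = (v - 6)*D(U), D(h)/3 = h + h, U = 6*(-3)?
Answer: -598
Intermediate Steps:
U = -18
D(h) = 6*h (D(h) = 3*(h + h) = 3*(2*h) = 6*h)
d(l) = -2*l
v = 8 (v = -2 + 10 = 8)
F(X) = -216 (F(X) = (8 - 6)*(6*(-18)) = 2*(-108) = -216)
F(J(-5, -20)) - d(-191) = -216 - (-2)*(-191) = -216 - 1*382 = -216 - 382 = -598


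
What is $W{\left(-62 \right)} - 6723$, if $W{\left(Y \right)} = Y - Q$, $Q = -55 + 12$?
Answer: $-6742$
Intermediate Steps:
$Q = -43$
$W{\left(Y \right)} = 43 + Y$ ($W{\left(Y \right)} = Y - -43 = Y + 43 = 43 + Y$)
$W{\left(-62 \right)} - 6723 = \left(43 - 62\right) - 6723 = -19 - 6723 = -6742$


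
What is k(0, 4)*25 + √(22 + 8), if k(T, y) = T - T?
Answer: √30 ≈ 5.4772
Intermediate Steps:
k(T, y) = 0
k(0, 4)*25 + √(22 + 8) = 0*25 + √(22 + 8) = 0 + √30 = √30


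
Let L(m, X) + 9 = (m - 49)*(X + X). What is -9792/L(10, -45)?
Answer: -1088/389 ≈ -2.7969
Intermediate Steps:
L(m, X) = -9 + 2*X*(-49 + m) (L(m, X) = -9 + (m - 49)*(X + X) = -9 + (-49 + m)*(2*X) = -9 + 2*X*(-49 + m))
-9792/L(10, -45) = -9792/(-9 - 98*(-45) + 2*(-45)*10) = -9792/(-9 + 4410 - 900) = -9792/3501 = -9792*1/3501 = -1088/389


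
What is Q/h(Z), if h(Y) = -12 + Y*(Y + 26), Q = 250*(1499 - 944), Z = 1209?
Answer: 46250/497701 ≈ 0.092927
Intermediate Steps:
Q = 138750 (Q = 250*555 = 138750)
h(Y) = -12 + Y*(26 + Y)
Q/h(Z) = 138750/(-12 + 1209**2 + 26*1209) = 138750/(-12 + 1461681 + 31434) = 138750/1493103 = 138750*(1/1493103) = 46250/497701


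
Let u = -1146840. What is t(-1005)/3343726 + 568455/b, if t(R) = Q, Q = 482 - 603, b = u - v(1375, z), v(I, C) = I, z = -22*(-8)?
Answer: -380179339469/767863269818 ≈ -0.49511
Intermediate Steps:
z = 176
b = -1148215 (b = -1146840 - 1*1375 = -1146840 - 1375 = -1148215)
Q = -121
t(R) = -121
t(-1005)/3343726 + 568455/b = -121/3343726 + 568455/(-1148215) = -121*1/3343726 + 568455*(-1/1148215) = -121/3343726 - 113691/229643 = -380179339469/767863269818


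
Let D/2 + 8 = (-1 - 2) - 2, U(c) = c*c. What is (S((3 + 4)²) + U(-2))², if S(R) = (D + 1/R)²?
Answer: 2657333597689/5764801 ≈ 4.6096e+5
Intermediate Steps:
U(c) = c²
D = -26 (D = -16 + 2*((-1 - 2) - 2) = -16 + 2*(-3 - 2) = -16 + 2*(-5) = -16 - 10 = -26)
S(R) = (-26 + 1/R)²
(S((3 + 4)²) + U(-2))² = ((-1 + 26*(3 + 4)²)²/((3 + 4)²)² + (-2)²)² = ((-1 + 26*7²)²/(7²)² + 4)² = ((-1 + 26*49)²/49² + 4)² = ((-1 + 1274)²/2401 + 4)² = ((1/2401)*1273² + 4)² = ((1/2401)*1620529 + 4)² = (1620529/2401 + 4)² = (1630133/2401)² = 2657333597689/5764801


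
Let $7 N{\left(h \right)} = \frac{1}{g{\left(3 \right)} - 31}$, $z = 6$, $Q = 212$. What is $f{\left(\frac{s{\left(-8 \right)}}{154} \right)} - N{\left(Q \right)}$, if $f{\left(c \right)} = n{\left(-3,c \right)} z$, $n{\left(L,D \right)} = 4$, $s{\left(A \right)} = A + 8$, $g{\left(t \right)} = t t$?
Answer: $\frac{3697}{154} \approx 24.007$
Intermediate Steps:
$g{\left(t \right)} = t^{2}$
$s{\left(A \right)} = 8 + A$
$f{\left(c \right)} = 24$ ($f{\left(c \right)} = 4 \cdot 6 = 24$)
$N{\left(h \right)} = - \frac{1}{154}$ ($N{\left(h \right)} = \frac{1}{7 \left(3^{2} - 31\right)} = \frac{1}{7 \left(9 - 31\right)} = \frac{1}{7 \left(-22\right)} = \frac{1}{7} \left(- \frac{1}{22}\right) = - \frac{1}{154}$)
$f{\left(\frac{s{\left(-8 \right)}}{154} \right)} - N{\left(Q \right)} = 24 - - \frac{1}{154} = 24 + \frac{1}{154} = \frac{3697}{154}$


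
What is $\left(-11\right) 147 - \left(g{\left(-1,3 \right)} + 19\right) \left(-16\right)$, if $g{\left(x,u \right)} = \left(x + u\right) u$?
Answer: $-1217$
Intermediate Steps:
$g{\left(x,u \right)} = u \left(u + x\right)$ ($g{\left(x,u \right)} = \left(u + x\right) u = u \left(u + x\right)$)
$\left(-11\right) 147 - \left(g{\left(-1,3 \right)} + 19\right) \left(-16\right) = \left(-11\right) 147 - \left(3 \left(3 - 1\right) + 19\right) \left(-16\right) = -1617 - \left(3 \cdot 2 + 19\right) \left(-16\right) = -1617 - \left(6 + 19\right) \left(-16\right) = -1617 - 25 \left(-16\right) = -1617 - -400 = -1617 + 400 = -1217$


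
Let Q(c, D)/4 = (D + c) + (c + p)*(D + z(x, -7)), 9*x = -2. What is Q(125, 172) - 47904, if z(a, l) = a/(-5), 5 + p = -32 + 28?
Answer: 1490068/45 ≈ 33113.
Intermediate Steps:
p = -9 (p = -5 + (-32 + 28) = -5 - 4 = -9)
x = -2/9 (x = (⅑)*(-2) = -2/9 ≈ -0.22222)
z(a, l) = -a/5 (z(a, l) = a*(-⅕) = -a/5)
Q(c, D) = 4*D + 4*c + 4*(-9 + c)*(2/45 + D) (Q(c, D) = 4*((D + c) + (c - 9)*(D - ⅕*(-2/9))) = 4*((D + c) + (-9 + c)*(D + 2/45)) = 4*((D + c) + (-9 + c)*(2/45 + D)) = 4*(D + c + (-9 + c)*(2/45 + D)) = 4*D + 4*c + 4*(-9 + c)*(2/45 + D))
Q(125, 172) - 47904 = (-8/5 - 32*172 + (188/45)*125 + 4*172*125) - 47904 = (-8/5 - 5504 + 4700/9 + 86000) - 47904 = 3645748/45 - 47904 = 1490068/45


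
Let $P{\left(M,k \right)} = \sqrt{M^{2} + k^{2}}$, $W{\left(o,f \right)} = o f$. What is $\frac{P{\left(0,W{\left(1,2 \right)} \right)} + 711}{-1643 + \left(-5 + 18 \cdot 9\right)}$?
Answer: $- \frac{713}{1486} \approx -0.47981$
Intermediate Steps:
$W{\left(o,f \right)} = f o$
$\frac{P{\left(0,W{\left(1,2 \right)} \right)} + 711}{-1643 + \left(-5 + 18 \cdot 9\right)} = \frac{\sqrt{0^{2} + \left(2 \cdot 1\right)^{2}} + 711}{-1643 + \left(-5 + 18 \cdot 9\right)} = \frac{\sqrt{0 + 2^{2}} + 711}{-1643 + \left(-5 + 162\right)} = \frac{\sqrt{0 + 4} + 711}{-1643 + 157} = \frac{\sqrt{4} + 711}{-1486} = \left(2 + 711\right) \left(- \frac{1}{1486}\right) = 713 \left(- \frac{1}{1486}\right) = - \frac{713}{1486}$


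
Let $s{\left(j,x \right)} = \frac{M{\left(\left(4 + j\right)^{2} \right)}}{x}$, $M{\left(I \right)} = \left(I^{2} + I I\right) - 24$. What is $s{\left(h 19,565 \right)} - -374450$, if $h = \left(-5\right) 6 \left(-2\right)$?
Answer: $\frac{3425791399618}{565} \approx 6.0633 \cdot 10^{9}$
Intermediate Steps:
$h = 60$ ($h = \left(-30\right) \left(-2\right) = 60$)
$M{\left(I \right)} = -24 + 2 I^{2}$ ($M{\left(I \right)} = \left(I^{2} + I^{2}\right) - 24 = 2 I^{2} - 24 = -24 + 2 I^{2}$)
$s{\left(j,x \right)} = \frac{-24 + 2 \left(4 + j\right)^{4}}{x}$ ($s{\left(j,x \right)} = \frac{-24 + 2 \left(\left(4 + j\right)^{2}\right)^{2}}{x} = \frac{-24 + 2 \left(4 + j\right)^{4}}{x}$)
$s{\left(h 19,565 \right)} - -374450 = \frac{2 \left(-12 + \left(4 + 60 \cdot 19\right)^{4}\right)}{565} - -374450 = 2 \cdot \frac{1}{565} \left(-12 + \left(4 + 1140\right)^{4}\right) + 374450 = 2 \cdot \frac{1}{565} \left(-12 + 1144^{4}\right) + 374450 = 2 \cdot \frac{1}{565} \left(-12 + 1712789917696\right) + 374450 = 2 \cdot \frac{1}{565} \cdot 1712789917684 + 374450 = \frac{3425579835368}{565} + 374450 = \frac{3425791399618}{565}$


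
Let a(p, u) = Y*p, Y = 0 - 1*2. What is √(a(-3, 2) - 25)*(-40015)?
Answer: -40015*I*√19 ≈ -1.7442e+5*I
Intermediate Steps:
Y = -2 (Y = 0 - 2 = -2)
a(p, u) = -2*p
√(a(-3, 2) - 25)*(-40015) = √(-2*(-3) - 25)*(-40015) = √(6 - 25)*(-40015) = √(-19)*(-40015) = (I*√19)*(-40015) = -40015*I*√19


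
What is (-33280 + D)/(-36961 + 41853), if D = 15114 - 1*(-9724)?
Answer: -4221/2446 ≈ -1.7257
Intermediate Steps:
D = 24838 (D = 15114 + 9724 = 24838)
(-33280 + D)/(-36961 + 41853) = (-33280 + 24838)/(-36961 + 41853) = -8442/4892 = -8442*1/4892 = -4221/2446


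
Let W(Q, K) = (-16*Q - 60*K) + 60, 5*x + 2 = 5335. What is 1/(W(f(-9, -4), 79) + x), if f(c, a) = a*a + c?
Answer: -5/18627 ≈ -0.00026843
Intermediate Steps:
x = 5333/5 (x = -2/5 + (1/5)*5335 = -2/5 + 1067 = 5333/5 ≈ 1066.6)
f(c, a) = c + a**2 (f(c, a) = a**2 + c = c + a**2)
W(Q, K) = 60 - 60*K - 16*Q (W(Q, K) = (-60*K - 16*Q) + 60 = 60 - 60*K - 16*Q)
1/(W(f(-9, -4), 79) + x) = 1/((60 - 60*79 - 16*(-9 + (-4)**2)) + 5333/5) = 1/((60 - 4740 - 16*(-9 + 16)) + 5333/5) = 1/((60 - 4740 - 16*7) + 5333/5) = 1/((60 - 4740 - 112) + 5333/5) = 1/(-4792 + 5333/5) = 1/(-18627/5) = -5/18627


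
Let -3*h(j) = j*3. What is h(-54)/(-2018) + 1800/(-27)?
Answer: -201881/3027 ≈ -66.693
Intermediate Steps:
h(j) = -j (h(j) = -j*3/3 = -j)
h(-54)/(-2018) + 1800/(-27) = -1*(-54)/(-2018) + 1800/(-27) = 54*(-1/2018) + 1800*(-1/27) = -27/1009 - 200/3 = -201881/3027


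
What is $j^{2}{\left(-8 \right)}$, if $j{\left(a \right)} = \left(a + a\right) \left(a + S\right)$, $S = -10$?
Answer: $82944$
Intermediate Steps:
$j{\left(a \right)} = 2 a \left(-10 + a\right)$ ($j{\left(a \right)} = \left(a + a\right) \left(a - 10\right) = 2 a \left(-10 + a\right)$)
$j^{2}{\left(-8 \right)} = \left(2 \left(-8\right) \left(-10 - 8\right)\right)^{2} = \left(2 \left(-8\right) \left(-18\right)\right)^{2} = 288^{2} = 82944$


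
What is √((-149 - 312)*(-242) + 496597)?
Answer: √608159 ≈ 779.85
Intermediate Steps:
√((-149 - 312)*(-242) + 496597) = √(-461*(-242) + 496597) = √(111562 + 496597) = √608159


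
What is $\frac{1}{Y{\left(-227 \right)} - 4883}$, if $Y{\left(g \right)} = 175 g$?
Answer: $- \frac{1}{44608} \approx -2.2418 \cdot 10^{-5}$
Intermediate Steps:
$\frac{1}{Y{\left(-227 \right)} - 4883} = \frac{1}{175 \left(-227\right) - 4883} = \frac{1}{-39725 - 4883} = \frac{1}{-44608} = - \frac{1}{44608}$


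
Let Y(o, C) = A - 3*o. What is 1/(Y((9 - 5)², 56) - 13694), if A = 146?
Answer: -1/13596 ≈ -7.3551e-5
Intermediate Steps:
Y(o, C) = 146 - 3*o
1/(Y((9 - 5)², 56) - 13694) = 1/((146 - 3*(9 - 5)²) - 13694) = 1/((146 - 3*4²) - 13694) = 1/((146 - 3*16) - 13694) = 1/((146 - 48) - 13694) = 1/(98 - 13694) = 1/(-13596) = -1/13596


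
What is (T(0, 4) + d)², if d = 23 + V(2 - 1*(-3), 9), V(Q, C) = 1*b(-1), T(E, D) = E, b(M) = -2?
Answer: 441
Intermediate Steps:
V(Q, C) = -2 (V(Q, C) = 1*(-2) = -2)
d = 21 (d = 23 - 2 = 21)
(T(0, 4) + d)² = (0 + 21)² = 21² = 441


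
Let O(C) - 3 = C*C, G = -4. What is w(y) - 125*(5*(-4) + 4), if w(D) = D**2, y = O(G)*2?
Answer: 3444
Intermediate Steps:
O(C) = 3 + C**2 (O(C) = 3 + C*C = 3 + C**2)
y = 38 (y = (3 + (-4)**2)*2 = (3 + 16)*2 = 19*2 = 38)
w(y) - 125*(5*(-4) + 4) = 38**2 - 125*(5*(-4) + 4) = 1444 - 125*(-20 + 4) = 1444 - 125*(-16) = 1444 + 2000 = 3444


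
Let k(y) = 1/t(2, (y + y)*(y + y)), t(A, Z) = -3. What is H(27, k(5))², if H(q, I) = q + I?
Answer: 6400/9 ≈ 711.11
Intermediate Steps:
k(y) = -⅓ (k(y) = 1/(-3) = -⅓)
H(q, I) = I + q
H(27, k(5))² = (-⅓ + 27)² = (80/3)² = 6400/9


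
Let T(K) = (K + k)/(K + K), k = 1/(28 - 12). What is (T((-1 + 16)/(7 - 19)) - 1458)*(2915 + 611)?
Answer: -102784663/20 ≈ -5.1392e+6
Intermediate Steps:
k = 1/16 ≈ 0.062500
T(K) = (1/16 + K)/(2*K) (T(K) = (K + 1/16)/(K + K) = (1/16 + K)/((2*K)) = (1/16 + K)*(1/(2*K)) = (1/16 + K)/(2*K))
(T((-1 + 16)/(7 - 19)) - 1458)*(2915 + 611) = ((1 + 16*((-1 + 16)/(7 - 19)))/(32*(((-1 + 16)/(7 - 19)))) - 1458)*(2915 + 611) = ((1 + 16*(15/(-12)))/(32*((15/(-12)))) - 1458)*3526 = ((1 + 16*(15*(-1/12)))/(32*((15*(-1/12)))) - 1458)*3526 = ((1 + 16*(-5/4))/(32*(-5/4)) - 1458)*3526 = ((1/32)*(-4/5)*(1 - 20) - 1458)*3526 = ((1/32)*(-4/5)*(-19) - 1458)*3526 = (19/40 - 1458)*3526 = -58301/40*3526 = -102784663/20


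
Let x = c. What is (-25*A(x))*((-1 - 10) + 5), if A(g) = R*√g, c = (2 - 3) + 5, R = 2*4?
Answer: 2400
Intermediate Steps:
R = 8
c = 4 (c = -1 + 5 = 4)
x = 4
A(g) = 8*√g
(-25*A(x))*((-1 - 10) + 5) = (-200*√4)*((-1 - 10) + 5) = (-200*2)*(-11 + 5) = -25*16*(-6) = -400*(-6) = 2400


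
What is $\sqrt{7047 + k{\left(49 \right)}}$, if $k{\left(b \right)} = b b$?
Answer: $2 \sqrt{2362} \approx 97.201$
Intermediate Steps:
$k{\left(b \right)} = b^{2}$
$\sqrt{7047 + k{\left(49 \right)}} = \sqrt{7047 + 49^{2}} = \sqrt{7047 + 2401} = \sqrt{9448} = 2 \sqrt{2362}$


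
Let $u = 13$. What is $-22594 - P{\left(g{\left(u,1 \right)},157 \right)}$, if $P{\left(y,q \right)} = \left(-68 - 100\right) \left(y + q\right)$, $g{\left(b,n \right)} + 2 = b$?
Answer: $5630$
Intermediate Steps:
$g{\left(b,n \right)} = -2 + b$
$P{\left(y,q \right)} = - 168 q - 168 y$ ($P{\left(y,q \right)} = - 168 \left(q + y\right) = - 168 q - 168 y$)
$-22594 - P{\left(g{\left(u,1 \right)},157 \right)} = -22594 - \left(\left(-168\right) 157 - 168 \left(-2 + 13\right)\right) = -22594 - \left(-26376 - 1848\right) = -22594 - -28224 = -22594 + 28224 = 5630$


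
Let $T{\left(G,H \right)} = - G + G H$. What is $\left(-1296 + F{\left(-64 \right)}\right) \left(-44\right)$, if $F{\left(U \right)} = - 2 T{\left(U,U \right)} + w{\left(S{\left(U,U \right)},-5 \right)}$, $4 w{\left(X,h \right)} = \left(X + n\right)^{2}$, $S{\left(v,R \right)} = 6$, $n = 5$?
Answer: $421773$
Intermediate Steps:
$w{\left(X,h \right)} = \frac{\left(5 + X\right)^{2}}{4}$ ($w{\left(X,h \right)} = \frac{\left(X + 5\right)^{2}}{4} = \frac{\left(5 + X\right)^{2}}{4}$)
$F{\left(U \right)} = \frac{121}{4} - 2 U \left(-1 + U\right)$ ($F{\left(U \right)} = - 2 U \left(-1 + U\right) + \frac{\left(5 + 6\right)^{2}}{4} = - 2 U \left(-1 + U\right) + \frac{11^{2}}{4} = - 2 U \left(-1 + U\right) + \frac{1}{4} \cdot 121 = - 2 U \left(-1 + U\right) + \frac{121}{4} = \frac{121}{4} - 2 U \left(-1 + U\right)$)
$\left(-1296 + F{\left(-64 \right)}\right) \left(-44\right) = \left(-1296 + \left(\frac{121}{4} - - 128 \left(-1 - 64\right)\right)\right) \left(-44\right) = \left(-1296 + \left(\frac{121}{4} - \left(-128\right) \left(-65\right)\right)\right) \left(-44\right) = \left(-1296 + \left(\frac{121}{4} - 8320\right)\right) \left(-44\right) = \left(-1296 - \frac{33159}{4}\right) \left(-44\right) = \left(- \frac{38343}{4}\right) \left(-44\right) = 421773$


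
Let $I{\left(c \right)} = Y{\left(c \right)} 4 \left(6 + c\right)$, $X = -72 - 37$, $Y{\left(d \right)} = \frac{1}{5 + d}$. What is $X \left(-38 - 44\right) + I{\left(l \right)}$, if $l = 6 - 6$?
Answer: $\frac{44714}{5} \approx 8942.8$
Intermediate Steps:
$l = 0$ ($l = 6 - 6 = 0$)
$X = -109$ ($X = -72 - 37 = -109$)
$I{\left(c \right)} = \frac{24 + 4 c}{5 + c}$ ($I{\left(c \right)} = \frac{4 \left(6 + c\right)}{5 + c} = \frac{24 + 4 c}{5 + c}$)
$X \left(-38 - 44\right) + I{\left(l \right)} = - 109 \left(-38 - 44\right) + \frac{4 \left(6 + 0\right)}{5 + 0} = - 109 \left(-38 - 44\right) + 4 \cdot \frac{1}{5} \cdot 6 = \left(-109\right) \left(-82\right) + 4 \cdot \frac{1}{5} \cdot 6 = 8938 + \frac{24}{5} = \frac{44714}{5}$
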